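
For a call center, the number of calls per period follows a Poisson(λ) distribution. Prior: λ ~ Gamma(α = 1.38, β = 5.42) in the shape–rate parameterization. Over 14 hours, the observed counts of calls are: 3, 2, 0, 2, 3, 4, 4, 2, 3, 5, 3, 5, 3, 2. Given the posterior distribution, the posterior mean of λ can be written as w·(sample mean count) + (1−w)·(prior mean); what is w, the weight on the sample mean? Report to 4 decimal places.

With a Gamma(shape α, rate β) prior, the Poisson likelihood is conjugate: the posterior is Gamma(α + ΣXᵢ, β + n).
Posterior mean = (α₀+S)/(β₀+n) = [n/(β₀+n)]·(S/n) + [β₀/(β₀+n)]·(α₀/β₀), so only n and β₀ enter the weight.
Weight on data w = n/(β₀+n) = 14/(5.42+14) = 14/19.42 = 0.7209.

0.7209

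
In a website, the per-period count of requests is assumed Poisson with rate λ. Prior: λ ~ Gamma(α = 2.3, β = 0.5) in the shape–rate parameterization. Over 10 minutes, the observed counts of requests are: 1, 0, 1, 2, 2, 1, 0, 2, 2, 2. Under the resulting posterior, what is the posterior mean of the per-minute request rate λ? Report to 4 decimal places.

1.4571

With a Gamma(shape α, rate β) prior, the Poisson likelihood is conjugate: the posterior is Gamma(α + ΣXᵢ, β + n).
Sum of counts S = 13 over n = 10 minutes.
Posterior: Gamma(α+S, β+n) = Gamma(2.3+13, 0.5+10) = Gamma(15.3, 10.5).
Posterior mean = α/β = 15.3/10.5 = 1.4571.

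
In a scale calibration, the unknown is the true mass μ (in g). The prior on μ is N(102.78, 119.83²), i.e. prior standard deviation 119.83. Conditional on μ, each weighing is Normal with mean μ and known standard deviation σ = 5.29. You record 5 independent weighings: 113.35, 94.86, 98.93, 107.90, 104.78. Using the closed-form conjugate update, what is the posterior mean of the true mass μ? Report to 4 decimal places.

103.9635

For Normal data with known variance σ², a Normal(μ₀, σ₀²) prior on μ is conjugate. Posterior precision = 1/σ₀² + n/σ²; posterior mean is the precision-weighted average of μ₀ and x̄.
Σxᵢ = 113.35 + 94.86 + 98.93 + 107.90 + 104.78 = 519.82, so n·x̄ = 519.82.
σ₀² = 119.83² = 14359.2289, σ² = 5.29² = 27.9841; σ² + n·σ₀² = 27.9841 + 5·14359.2289 = 71824.1286.
Posterior mean = (μ₀/σ₀² + n·x̄/σ²)/(1/σ₀² + n/σ²) = (σ²·μ₀ + σ₀²·n·x̄)/(σ² + n·σ₀²) = (27.9841·102.78 + 14359.2289·519.82)/71824.1286 = 7467090.572596/71824.1286 = 103.9635.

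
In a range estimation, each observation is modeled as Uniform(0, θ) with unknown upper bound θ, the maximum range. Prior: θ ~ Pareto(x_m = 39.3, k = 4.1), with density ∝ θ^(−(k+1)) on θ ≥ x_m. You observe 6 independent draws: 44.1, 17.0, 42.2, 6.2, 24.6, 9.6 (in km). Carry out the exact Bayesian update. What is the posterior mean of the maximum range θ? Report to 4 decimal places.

48.9462

A Pareto(scale x_m, shape k) prior on the upper bound θ of Uniform(0, θ) is conjugate: posterior is Pareto(max(x_m, max xᵢ), k + n).
Sample maximum = 44.1; prior scale x_m = 39.3 → posterior scale = max = 44.1.
Posterior shape = 4.1 + 6 = 10.1.
E[θ|data] = k·x_m/(k−1) = 10.1·44.1/9.1 = 48.9462.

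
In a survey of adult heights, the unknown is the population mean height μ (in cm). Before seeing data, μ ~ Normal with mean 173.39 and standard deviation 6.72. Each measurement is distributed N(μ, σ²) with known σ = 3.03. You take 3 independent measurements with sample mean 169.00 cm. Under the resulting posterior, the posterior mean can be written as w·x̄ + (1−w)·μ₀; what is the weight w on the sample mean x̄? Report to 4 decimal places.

0.9365

For Normal data with known variance σ², a Normal(μ₀, σ₀²) prior on μ is conjugate. Posterior precision = 1/σ₀² + n/σ²; posterior mean is the precision-weighted average of μ₀ and x̄.
σ₀² = 6.72² = 45.1584, σ² = 3.03² = 9.1809. Prior precision 1/σ₀² = 1/45.1584; data precision n/σ² = 3/9.1809.
w = (n/σ²)/(1/σ₀² + n/σ²) = n·σ₀²/(σ² + n·σ₀²) = 3·45.1584/(9.1809 + 3·45.1584) = 135.4752/144.6561 = 0.9365.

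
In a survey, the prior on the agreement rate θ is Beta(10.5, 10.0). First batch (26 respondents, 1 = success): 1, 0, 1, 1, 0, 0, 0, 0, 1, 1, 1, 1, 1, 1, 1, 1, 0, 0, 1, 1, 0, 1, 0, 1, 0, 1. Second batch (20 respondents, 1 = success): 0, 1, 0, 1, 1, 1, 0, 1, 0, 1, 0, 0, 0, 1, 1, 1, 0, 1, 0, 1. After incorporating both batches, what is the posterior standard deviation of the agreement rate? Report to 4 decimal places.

The Beta prior is conjugate to a Binomial/Bernoulli likelihood; the update adds successes to α and failures to β.
After batch 1: Beta(10.5+16, 10.0+10) = Beta(26.5, 20.0).
After batch 2: Beta(26.5+11, 20.0+9) = Beta(37.5, 29.0).
Var = αβ/((α+β)²(α+β+1)) = 37.5·29.0/(66.5²·67.5) = 0.00364319; SD = √0.00364319 = 0.0604.

0.0604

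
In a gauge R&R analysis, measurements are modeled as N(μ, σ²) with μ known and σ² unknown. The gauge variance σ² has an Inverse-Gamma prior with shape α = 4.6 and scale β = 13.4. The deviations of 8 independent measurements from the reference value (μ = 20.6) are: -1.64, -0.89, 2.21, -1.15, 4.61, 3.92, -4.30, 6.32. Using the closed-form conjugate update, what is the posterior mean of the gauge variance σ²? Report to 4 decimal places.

8.6539

With known mean μ and an Inverse-Gamma(α, β) prior on σ², the Normal likelihood is conjugate: posterior is Inv-Gamma(α + n/2, β + Σ(xᵢ−μ)²/2).
Σ(xᵢ−μ)² = (-1.64)² + (-0.89)² + (2.21)² + (-1.15)² + (4.61)² + (3.92)² + (-4.30)² + (6.32)² = 104.7392.
Posterior: Inv-Gamma(4.6 + 8/2, 13.4 + 104.7392/2) = Inv-Gamma(8.60, 65.76960).
E[σ²|data] = β/(α−1) = 65.76960/7.60 = 8.6539.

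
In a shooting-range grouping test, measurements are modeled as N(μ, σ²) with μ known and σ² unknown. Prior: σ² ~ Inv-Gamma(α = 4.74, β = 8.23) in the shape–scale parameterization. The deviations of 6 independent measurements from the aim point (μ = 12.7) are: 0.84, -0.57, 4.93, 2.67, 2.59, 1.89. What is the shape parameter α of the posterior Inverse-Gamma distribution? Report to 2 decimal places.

With known mean μ and an Inverse-Gamma(α, β) prior on σ², the Normal likelihood is conjugate: posterior is Inv-Gamma(α + n/2, β + Σ(xᵢ−μ)²/2).
Σ(xᵢ−μ)² = (0.84)² + (-0.57)² + (4.93)² + (2.67)² + (2.59)² + (1.89)² = 42.7445.
Posterior: Inv-Gamma(4.74 + 6/2, 8.23 + 42.7445/2) = Inv-Gamma(7.74, 29.60225).
Posterior α = 7.74.

7.74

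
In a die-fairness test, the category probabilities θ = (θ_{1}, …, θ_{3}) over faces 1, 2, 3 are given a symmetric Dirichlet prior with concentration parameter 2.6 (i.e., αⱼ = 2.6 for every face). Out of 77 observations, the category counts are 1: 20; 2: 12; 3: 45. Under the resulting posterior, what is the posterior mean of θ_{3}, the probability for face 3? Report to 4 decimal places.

The Dirichlet prior is conjugate to the Multinomial likelihood: each posterior αⱼ = prior αⱼ + observed count nⱼ.
Posterior concentration: (22.6, 14.6, 47.6), total = 84.8.
E[θ_{3}|data] = α_{3}/Σα = 47.6/84.8 = 0.5613.

0.5613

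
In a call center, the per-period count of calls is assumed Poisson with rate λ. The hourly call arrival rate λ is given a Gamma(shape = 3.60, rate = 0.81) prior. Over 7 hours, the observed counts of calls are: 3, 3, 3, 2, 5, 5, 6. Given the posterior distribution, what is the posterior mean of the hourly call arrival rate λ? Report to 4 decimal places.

3.9181

With a Gamma(shape α, rate β) prior, the Poisson likelihood is conjugate: the posterior is Gamma(α + ΣXᵢ, β + n).
Sum of counts S = 27 over n = 7 hours.
Posterior: Gamma(α+S, β+n) = Gamma(3.60+27, 0.81+7) = Gamma(30.60, 7.81).
Posterior mean = α/β = 30.60/7.81 = 3.9181.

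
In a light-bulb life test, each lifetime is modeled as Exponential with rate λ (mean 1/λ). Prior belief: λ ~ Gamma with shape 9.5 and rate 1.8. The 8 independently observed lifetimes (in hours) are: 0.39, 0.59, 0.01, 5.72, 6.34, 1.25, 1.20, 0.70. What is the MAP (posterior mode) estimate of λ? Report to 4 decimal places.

With a Gamma(shape α, rate β) prior on the exponential rate λ, the posterior after n observations with total T = Σxᵢ is Gamma(α+n, β+T).
Sum of observations T = 16.20 hours; n = 8.
Posterior: Gamma(9.5+8, 1.8+16.20) = Gamma(17.5, 18.00).
Mode = (α−1)/β = 0.9167.

0.9167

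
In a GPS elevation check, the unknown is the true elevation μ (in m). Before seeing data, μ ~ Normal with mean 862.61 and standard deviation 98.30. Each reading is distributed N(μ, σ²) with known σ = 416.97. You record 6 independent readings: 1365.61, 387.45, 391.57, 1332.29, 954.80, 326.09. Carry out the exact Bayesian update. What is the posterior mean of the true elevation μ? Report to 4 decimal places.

For Normal data with known variance σ², a Normal(μ₀, σ₀²) prior on μ is conjugate. Posterior precision = 1/σ₀² + n/σ²; posterior mean is the precision-weighted average of μ₀ and x̄.
Σxᵢ = 1365.61 + 387.45 + 391.57 + 1332.29 + 954.80 + 326.09 = 4757.81, so n·x̄ = 4757.81.
σ₀² = 98.30² = 9662.89, σ² = 416.97² = 173863.9809; σ² + n·σ₀² = 173863.9809 + 6·9662.89 = 231841.3209.
Posterior mean = (μ₀/σ₀² + n·x̄/σ²)/(1/σ₀² + n/σ²) = (σ²·μ₀ + σ₀²·n·x̄)/(σ² + n·σ₀²) = (173863.9809·862.61 + 9662.89·4757.81)/231841.3209 = 195951003.235049/231841.3209 = 845.1945.

845.1945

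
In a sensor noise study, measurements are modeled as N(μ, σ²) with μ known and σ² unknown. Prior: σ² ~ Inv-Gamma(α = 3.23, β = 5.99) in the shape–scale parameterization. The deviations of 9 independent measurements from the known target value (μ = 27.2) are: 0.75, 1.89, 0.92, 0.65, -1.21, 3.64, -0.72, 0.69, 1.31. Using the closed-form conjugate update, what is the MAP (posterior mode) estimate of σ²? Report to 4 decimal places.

1.9936

With known mean μ and an Inverse-Gamma(α, β) prior on σ², the Normal likelihood is conjugate: posterior is Inv-Gamma(α + n/2, β + Σ(xᵢ−μ)²/2).
Σ(xᵢ−μ)² = (0.75)² + (1.89)² + (0.92)² + (0.65)² + (-1.21)² + (3.64)² + (-0.72)² + (0.69)² + (1.31)² = 22.8278.
Posterior: Inv-Gamma(3.23 + 9/2, 5.99 + 22.8278/2) = Inv-Gamma(7.73, 17.40390).
Mode = β/(α+1) = 17.40390/8.73 = 1.9936.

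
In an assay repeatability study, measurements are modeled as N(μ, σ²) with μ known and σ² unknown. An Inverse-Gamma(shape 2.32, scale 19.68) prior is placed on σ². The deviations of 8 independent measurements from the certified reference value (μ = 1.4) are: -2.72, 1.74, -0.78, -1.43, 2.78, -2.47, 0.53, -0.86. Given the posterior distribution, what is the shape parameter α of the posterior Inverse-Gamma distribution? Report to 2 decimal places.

6.32

With known mean μ and an Inverse-Gamma(α, β) prior on σ², the Normal likelihood is conjugate: posterior is Inv-Gamma(α + n/2, β + Σ(xᵢ−μ)²/2).
Σ(xᵢ−μ)² = (-2.72)² + (1.74)² + (-0.78)² + (-1.43)² + (2.78)² + (-2.47)² + (0.53)² + (-0.86)² = 27.9291.
Posterior: Inv-Gamma(2.32 + 8/2, 19.68 + 27.9291/2) = Inv-Gamma(6.32, 33.64455).
Posterior α = 6.32.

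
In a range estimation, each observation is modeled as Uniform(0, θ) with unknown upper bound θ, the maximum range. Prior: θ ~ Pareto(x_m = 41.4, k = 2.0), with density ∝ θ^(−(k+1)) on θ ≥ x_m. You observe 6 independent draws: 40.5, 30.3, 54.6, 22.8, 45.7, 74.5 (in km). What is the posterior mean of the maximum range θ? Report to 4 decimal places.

A Pareto(scale x_m, shape k) prior on the upper bound θ of Uniform(0, θ) is conjugate: posterior is Pareto(max(x_m, max xᵢ), k + n).
Sample maximum = 74.5; prior scale x_m = 41.4 → posterior scale = max = 74.5.
Posterior shape = 2.0 + 6 = 8.0.
E[θ|data] = k·x_m/(k−1) = 8.0·74.5/7.0 = 85.1429.

85.1429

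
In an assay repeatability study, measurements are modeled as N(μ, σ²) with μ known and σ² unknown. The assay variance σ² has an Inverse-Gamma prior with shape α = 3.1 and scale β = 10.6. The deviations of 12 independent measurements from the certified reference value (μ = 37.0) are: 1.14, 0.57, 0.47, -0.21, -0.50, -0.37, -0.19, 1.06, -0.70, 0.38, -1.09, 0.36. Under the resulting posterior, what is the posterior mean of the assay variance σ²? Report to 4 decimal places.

1.6412

With known mean μ and an Inverse-Gamma(α, β) prior on σ², the Normal likelihood is conjugate: posterior is Inv-Gamma(α + n/2, β + Σ(xᵢ−μ)²/2).
Σ(xᵢ−μ)² = (1.14)² + (0.57)² + (0.47)² + (-0.21)² + (-0.50)² + (-0.37)² + (-0.19)² + (1.06)² + (-0.70)² + (0.38)² + (-1.09)² + (0.36)² = 5.3882.
Posterior: Inv-Gamma(3.1 + 12/2, 10.6 + 5.3882/2) = Inv-Gamma(9.10, 13.29410).
E[σ²|data] = β/(α−1) = 13.29410/8.10 = 1.6412.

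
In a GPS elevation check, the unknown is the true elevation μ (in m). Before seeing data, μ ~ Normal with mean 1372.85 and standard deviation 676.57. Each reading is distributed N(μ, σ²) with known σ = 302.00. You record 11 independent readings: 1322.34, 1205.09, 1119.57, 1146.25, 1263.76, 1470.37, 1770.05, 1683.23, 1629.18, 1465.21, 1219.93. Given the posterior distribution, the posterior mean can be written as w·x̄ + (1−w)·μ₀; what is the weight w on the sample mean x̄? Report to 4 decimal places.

For Normal data with known variance σ², a Normal(μ₀, σ₀²) prior on μ is conjugate. Posterior precision = 1/σ₀² + n/σ²; posterior mean is the precision-weighted average of μ₀ and x̄.
σ₀² = 676.57² = 457746.9649, σ² = 302.00² = 91204. Prior precision 1/σ₀² = 1/457746.9649; data precision n/σ² = 11/91204.
w = (n/σ²)/(1/σ₀² + n/σ²) = n·σ₀²/(σ² + n·σ₀²) = 11·457746.9649/(91204 + 11·457746.9649) = 5035216.6139/5126420.6139 = 0.9822.

0.9822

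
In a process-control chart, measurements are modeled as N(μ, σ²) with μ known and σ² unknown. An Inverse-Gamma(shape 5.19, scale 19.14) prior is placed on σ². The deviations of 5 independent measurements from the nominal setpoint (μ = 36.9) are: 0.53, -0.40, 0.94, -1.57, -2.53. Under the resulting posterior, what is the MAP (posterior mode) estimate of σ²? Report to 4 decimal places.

With known mean μ and an Inverse-Gamma(α, β) prior on σ², the Normal likelihood is conjugate: posterior is Inv-Gamma(α + n/2, β + Σ(xᵢ−μ)²/2).
Σ(xᵢ−μ)² = (0.53)² + (-0.40)² + (0.94)² + (-1.57)² + (-2.53)² = 10.1903.
Posterior: Inv-Gamma(5.19 + 5/2, 19.14 + 10.1903/2) = Inv-Gamma(7.69, 24.23515).
Mode = β/(α+1) = 24.23515/8.69 = 2.7889.

2.7889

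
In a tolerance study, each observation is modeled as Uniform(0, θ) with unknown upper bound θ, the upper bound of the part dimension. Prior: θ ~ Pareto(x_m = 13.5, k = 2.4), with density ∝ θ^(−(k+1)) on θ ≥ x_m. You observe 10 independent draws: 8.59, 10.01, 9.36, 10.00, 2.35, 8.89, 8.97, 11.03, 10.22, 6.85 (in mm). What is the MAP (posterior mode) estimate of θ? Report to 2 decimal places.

13.50

A Pareto(scale x_m, shape k) prior on the upper bound θ of Uniform(0, θ) is conjugate: posterior is Pareto(max(x_m, max xᵢ), k + n).
Sample maximum = 11.03; prior scale x_m = 13.5 → posterior scale = max = 13.50.
Posterior shape = 2.4 + 10 = 12.4.
The Pareto density is decreasing on [x_m, ∞), so the mode is x_m = 13.50.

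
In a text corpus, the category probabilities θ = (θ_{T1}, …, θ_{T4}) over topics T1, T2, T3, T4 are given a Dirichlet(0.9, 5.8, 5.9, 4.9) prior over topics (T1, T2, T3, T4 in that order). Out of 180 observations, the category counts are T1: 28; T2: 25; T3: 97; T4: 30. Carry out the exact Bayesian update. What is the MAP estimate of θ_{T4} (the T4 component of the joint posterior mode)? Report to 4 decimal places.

The Dirichlet prior is conjugate to the Multinomial likelihood: each posterior αⱼ = prior αⱼ + observed count nⱼ.
Posterior concentration: (28.9, 30.8, 102.9, 34.9), total = 197.5.
Joint mode component: (α_{T4}−1)/(Σα−K) = 33.9/193.5 = 0.1752.

0.1752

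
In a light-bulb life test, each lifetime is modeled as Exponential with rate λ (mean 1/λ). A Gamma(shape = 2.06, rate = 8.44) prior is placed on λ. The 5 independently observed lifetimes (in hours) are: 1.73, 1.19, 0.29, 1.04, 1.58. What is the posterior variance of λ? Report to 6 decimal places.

With a Gamma(shape α, rate β) prior on the exponential rate λ, the posterior after n observations with total T = Σxᵢ is Gamma(α+n, β+T).
Sum of observations T = 5.83 hours; n = 5.
Posterior: Gamma(2.06+5, 8.44+5.83) = Gamma(7.06, 14.27).
Var = α/β² = 0.034670.

0.034670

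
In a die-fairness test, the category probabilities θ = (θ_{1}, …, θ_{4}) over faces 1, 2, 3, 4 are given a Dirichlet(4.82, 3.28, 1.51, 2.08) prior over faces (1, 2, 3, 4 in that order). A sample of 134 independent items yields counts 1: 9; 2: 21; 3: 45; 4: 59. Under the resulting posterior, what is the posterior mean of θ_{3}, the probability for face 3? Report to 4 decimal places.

The Dirichlet prior is conjugate to the Multinomial likelihood: each posterior αⱼ = prior αⱼ + observed count nⱼ.
Posterior concentration: (13.82, 24.28, 46.51, 61.08), total = 145.69.
E[θ_{3}|data] = α_{3}/Σα = 46.51/145.69 = 0.3192.

0.3192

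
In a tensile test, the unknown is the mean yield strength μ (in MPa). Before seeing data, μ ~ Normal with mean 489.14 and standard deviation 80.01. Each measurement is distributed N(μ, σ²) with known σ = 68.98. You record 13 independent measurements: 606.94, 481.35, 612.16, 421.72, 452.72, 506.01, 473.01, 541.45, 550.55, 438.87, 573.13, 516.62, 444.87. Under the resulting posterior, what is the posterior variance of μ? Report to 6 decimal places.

For Normal data with known variance σ², a Normal(μ₀, σ₀²) prior on μ is conjugate. Posterior precision = 1/σ₀² + n/σ²; posterior mean is the precision-weighted average of μ₀ and x̄.
σ₀² = 80.01² = 6401.6001, σ² = 68.98² = 4758.2404; σ² + n·σ₀² = 4758.2404 + 13·6401.6001 = 87979.0417.
Posterior precision = 1/σ₀² + n/σ² = 1/6401.6001 + 13/4758.2404 = (σ² + n·σ₀²)/(σ₀²σ²) = 87979.0417/(6401.6001·4758.2404); posterior variance σₙ² = σ₀²σ²/(σ² + n·σ₀²) = 6401.6001·4758.2404/87979.0417 = 346.222823.

346.222823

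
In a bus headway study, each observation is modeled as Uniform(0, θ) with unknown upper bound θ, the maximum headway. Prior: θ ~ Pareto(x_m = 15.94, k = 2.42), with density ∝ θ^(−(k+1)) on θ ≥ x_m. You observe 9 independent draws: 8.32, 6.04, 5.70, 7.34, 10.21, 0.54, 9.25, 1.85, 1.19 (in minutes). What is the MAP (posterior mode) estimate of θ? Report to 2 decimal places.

A Pareto(scale x_m, shape k) prior on the upper bound θ of Uniform(0, θ) is conjugate: posterior is Pareto(max(x_m, max xᵢ), k + n).
Sample maximum = 10.21; prior scale x_m = 15.94 → posterior scale = max = 15.94.
Posterior shape = 2.42 + 9 = 11.42.
The Pareto density is decreasing on [x_m, ∞), so the mode is x_m = 15.94.

15.94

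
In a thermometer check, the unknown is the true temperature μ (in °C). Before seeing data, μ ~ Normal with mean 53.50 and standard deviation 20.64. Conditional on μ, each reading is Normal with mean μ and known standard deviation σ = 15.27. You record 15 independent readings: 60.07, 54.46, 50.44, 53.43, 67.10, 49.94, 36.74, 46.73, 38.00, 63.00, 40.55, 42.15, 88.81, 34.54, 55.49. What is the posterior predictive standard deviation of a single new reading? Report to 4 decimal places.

For Normal data with known variance σ², a Normal(μ₀, σ₀²) prior on μ is conjugate. Posterior precision = 1/σ₀² + n/σ²; posterior mean is the precision-weighted average of μ₀ and x̄.
σ₀² = 20.64² = 426.0096, σ² = 15.27² = 233.1729; σ² + n·σ₀² = 233.1729 + 15·426.0096 = 6623.3169.
Posterior precision = 1/σ₀² + n/σ² = 1/426.0096 + 15/233.1729 = (σ² + n·σ₀²)/(σ₀²σ²) = 6623.3169/(426.0096·233.1729); posterior variance σₙ² = σ₀²σ²/(σ² + n·σ₀²) = 426.0096·233.1729/6623.3169 = 14.997605.
Predictive variance for one new observation = σₙ² + σ² = 426.0096·233.1729/6623.3169 + 233.1729 = σ²·(σ₀² + 6623.3169)/6623.3169 = 233.1729·7049.3265/6623.3169 = 248.170505; SD = √(233.1729·7049.3265/6623.3169) = 15.7534.

15.7534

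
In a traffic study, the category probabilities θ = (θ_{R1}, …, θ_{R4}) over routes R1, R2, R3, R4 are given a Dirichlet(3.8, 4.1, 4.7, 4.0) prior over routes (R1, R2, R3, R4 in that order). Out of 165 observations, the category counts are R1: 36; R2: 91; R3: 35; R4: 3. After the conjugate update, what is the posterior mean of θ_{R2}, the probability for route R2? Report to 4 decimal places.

The Dirichlet prior is conjugate to the Multinomial likelihood: each posterior αⱼ = prior αⱼ + observed count nⱼ.
Posterior concentration: (39.8, 95.1, 39.7, 7.0), total = 181.6.
E[θ_{R2}|data] = α_{R2}/Σα = 95.1/181.6 = 0.5237.

0.5237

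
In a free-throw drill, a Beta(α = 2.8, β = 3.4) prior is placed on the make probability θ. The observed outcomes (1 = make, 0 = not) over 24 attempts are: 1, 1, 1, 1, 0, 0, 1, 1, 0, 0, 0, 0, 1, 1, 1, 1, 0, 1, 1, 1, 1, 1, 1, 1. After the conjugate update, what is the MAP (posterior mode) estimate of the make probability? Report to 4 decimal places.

The Beta prior is conjugate to a Binomial/Bernoulli likelihood; the update adds successes to α and failures to β.
Posterior: Beta(α+k, β+n−k) = Beta(2.8+17, 3.4+7) = Beta(19.8, 10.4).
Mode of Beta(a,b) for a,b>1 is (a−1)/(a+b−2) = 18.8/28.2 = 0.6667.

0.6667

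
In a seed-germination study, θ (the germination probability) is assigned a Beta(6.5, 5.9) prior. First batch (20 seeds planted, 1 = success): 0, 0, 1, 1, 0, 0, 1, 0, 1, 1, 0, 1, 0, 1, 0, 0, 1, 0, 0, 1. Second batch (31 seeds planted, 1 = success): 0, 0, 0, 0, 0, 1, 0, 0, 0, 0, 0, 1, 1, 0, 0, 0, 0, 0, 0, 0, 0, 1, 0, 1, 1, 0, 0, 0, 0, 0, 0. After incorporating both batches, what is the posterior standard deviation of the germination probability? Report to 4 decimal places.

0.0590

The Beta prior is conjugate to a Binomial/Bernoulli likelihood; the update adds successes to α and failures to β.
After batch 1: Beta(6.5+9, 5.9+11) = Beta(15.5, 16.9).
After batch 2: Beta(15.5+6, 16.9+25) = Beta(21.5, 41.9).
Var = αβ/((α+β)²(α+β+1)) = 21.5·41.9/(63.4²·64.4) = 0.00348007; SD = √0.00348007 = 0.0590.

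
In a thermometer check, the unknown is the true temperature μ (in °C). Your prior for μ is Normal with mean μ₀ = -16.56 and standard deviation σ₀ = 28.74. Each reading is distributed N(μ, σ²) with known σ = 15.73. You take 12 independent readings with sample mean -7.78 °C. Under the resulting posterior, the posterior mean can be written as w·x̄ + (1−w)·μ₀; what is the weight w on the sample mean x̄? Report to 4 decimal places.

0.9756

For Normal data with known variance σ², a Normal(μ₀, σ₀²) prior on μ is conjugate. Posterior precision = 1/σ₀² + n/σ²; posterior mean is the precision-weighted average of μ₀ and x̄.
σ₀² = 28.74² = 825.9876, σ² = 15.73² = 247.4329. Prior precision 1/σ₀² = 1/825.9876; data precision n/σ² = 12/247.4329.
w = (n/σ²)/(1/σ₀² + n/σ²) = n·σ₀²/(σ² + n·σ₀²) = 12·825.9876/(247.4329 + 12·825.9876) = 9911.8512/10159.2841 = 0.9756.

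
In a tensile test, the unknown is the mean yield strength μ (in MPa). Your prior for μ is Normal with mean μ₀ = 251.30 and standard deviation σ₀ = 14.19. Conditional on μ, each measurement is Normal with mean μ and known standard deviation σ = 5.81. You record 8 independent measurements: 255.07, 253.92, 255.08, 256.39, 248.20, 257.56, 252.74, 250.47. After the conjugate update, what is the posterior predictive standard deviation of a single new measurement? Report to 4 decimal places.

For Normal data with known variance σ², a Normal(μ₀, σ₀²) prior on μ is conjugate. Posterior precision = 1/σ₀² + n/σ²; posterior mean is the precision-weighted average of μ₀ and x̄.
σ₀² = 14.19² = 201.3561, σ² = 5.81² = 33.7561; σ² + n·σ₀² = 33.7561 + 8·201.3561 = 1644.6049.
Posterior precision = 1/σ₀² + n/σ² = 1/201.3561 + 8/33.7561 = (σ² + n·σ₀²)/(σ₀²σ²) = 1644.6049/(201.3561·33.7561); posterior variance σₙ² = σ₀²σ²/(σ² + n·σ₀²) = 201.3561·33.7561/1644.6049 = 4.132906.
Predictive variance for one new observation = σₙ² + σ² = 201.3561·33.7561/1644.6049 + 33.7561 = σ²·(σ₀² + 1644.6049)/1644.6049 = 33.7561·1845.961/1644.6049 = 37.889006; SD = √(33.7561·1845.961/1644.6049) = 6.1554.

6.1554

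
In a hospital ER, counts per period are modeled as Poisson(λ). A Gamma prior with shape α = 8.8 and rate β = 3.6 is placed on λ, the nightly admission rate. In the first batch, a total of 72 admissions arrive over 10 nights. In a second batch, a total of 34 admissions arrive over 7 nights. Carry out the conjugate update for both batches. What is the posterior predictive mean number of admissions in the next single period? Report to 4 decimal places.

5.5728

With a Gamma(shape α, rate β) prior, the Poisson likelihood is conjugate: the posterior is Gamma(α + ΣXᵢ, β + n).
After batch 1: Gamma(α+S, β+n) = Gamma(8.8+72, 3.6+10) = Gamma(80.8, 13.6).
After batch 2: Gamma(α+S, β+n) = Gamma(80.8+34, 13.6+7) = Gamma(114.8, 20.6).
The predictive distribution for one future period is NegBinom with mean α/β = 5.5728.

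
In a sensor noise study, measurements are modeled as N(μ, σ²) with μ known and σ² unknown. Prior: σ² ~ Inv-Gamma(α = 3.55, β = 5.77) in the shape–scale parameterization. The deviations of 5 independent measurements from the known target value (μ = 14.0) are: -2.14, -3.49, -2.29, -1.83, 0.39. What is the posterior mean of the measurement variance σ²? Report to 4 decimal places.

With known mean μ and an Inverse-Gamma(α, β) prior on σ², the Normal likelihood is conjugate: posterior is Inv-Gamma(α + n/2, β + Σ(xᵢ−μ)²/2).
Σ(xᵢ−μ)² = (-2.14)² + (-3.49)² + (-2.29)² + (-1.83)² + (0.39)² = 25.5048.
Posterior: Inv-Gamma(3.55 + 5/2, 5.77 + 25.5048/2) = Inv-Gamma(6.05, 18.52240).
E[σ²|data] = β/(α−1) = 18.52240/5.05 = 3.6678.

3.6678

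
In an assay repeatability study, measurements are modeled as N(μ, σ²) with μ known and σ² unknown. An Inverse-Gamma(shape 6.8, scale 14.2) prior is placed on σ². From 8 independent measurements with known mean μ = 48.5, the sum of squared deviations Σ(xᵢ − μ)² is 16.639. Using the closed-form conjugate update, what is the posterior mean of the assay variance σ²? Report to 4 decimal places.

2.2979

With known mean μ and an Inverse-Gamma(α, β) prior on σ², the Normal likelihood is conjugate: posterior is Inv-Gamma(α + n/2, β + Σ(xᵢ−μ)²/2).
Posterior: Inv-Gamma(6.8 + 8/2, 14.2 + 16.639/2) = Inv-Gamma(10.80, 22.5195).
E[σ²|data] = β/(α−1) = 22.5195/9.80 = 2.2979.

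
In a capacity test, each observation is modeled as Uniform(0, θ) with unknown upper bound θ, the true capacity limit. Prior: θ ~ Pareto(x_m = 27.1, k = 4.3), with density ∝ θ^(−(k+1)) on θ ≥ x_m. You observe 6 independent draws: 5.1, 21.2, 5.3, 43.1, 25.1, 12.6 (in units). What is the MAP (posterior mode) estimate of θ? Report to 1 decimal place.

A Pareto(scale x_m, shape k) prior on the upper bound θ of Uniform(0, θ) is conjugate: posterior is Pareto(max(x_m, max xᵢ), k + n).
Sample maximum = 43.1; prior scale x_m = 27.1 → posterior scale = max = 43.1.
Posterior shape = 4.3 + 6 = 10.3.
The Pareto density is decreasing on [x_m, ∞), so the mode is x_m = 43.1.

43.1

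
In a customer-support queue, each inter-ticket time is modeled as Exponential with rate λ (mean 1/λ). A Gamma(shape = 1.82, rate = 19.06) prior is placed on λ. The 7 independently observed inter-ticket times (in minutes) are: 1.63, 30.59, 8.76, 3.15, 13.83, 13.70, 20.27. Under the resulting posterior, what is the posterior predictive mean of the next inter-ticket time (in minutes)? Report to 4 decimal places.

With a Gamma(shape α, rate β) prior on the exponential rate λ, the posterior after n observations with total T = Σxᵢ is Gamma(α+n, β+T).
Sum of observations T = 91.93 minutes; n = 7.
Posterior: Gamma(1.82+7, 19.06+91.93) = Gamma(8.82, 110.99).
The predictive distribution for the next observation is Lomax; its mean is β/(α−1) = 110.99/7.82 = 14.1931.

14.1931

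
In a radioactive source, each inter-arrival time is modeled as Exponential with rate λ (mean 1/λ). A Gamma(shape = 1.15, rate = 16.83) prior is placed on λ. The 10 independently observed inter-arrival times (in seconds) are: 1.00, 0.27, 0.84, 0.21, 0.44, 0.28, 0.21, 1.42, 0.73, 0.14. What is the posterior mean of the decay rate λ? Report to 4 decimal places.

0.4984

With a Gamma(shape α, rate β) prior on the exponential rate λ, the posterior after n observations with total T = Σxᵢ is Gamma(α+n, β+T).
Sum of observations T = 5.54 seconds; n = 10.
Posterior: Gamma(1.15+10, 16.83+5.54) = Gamma(11.15, 22.37).
Posterior mean of λ = α/β = 11.15/22.37 = 0.4984.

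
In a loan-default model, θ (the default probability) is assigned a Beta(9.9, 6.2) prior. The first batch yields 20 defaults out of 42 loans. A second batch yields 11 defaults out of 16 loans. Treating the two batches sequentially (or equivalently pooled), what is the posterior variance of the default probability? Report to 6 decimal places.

0.003293

The Beta prior is conjugate to a Binomial/Bernoulli likelihood; the update adds successes to α and failures to β.
After batch 1: Beta(9.9+20, 6.2+22) = Beta(29.9, 28.2).
After batch 2: Beta(29.9+11, 28.2+5) = Beta(40.9, 33.2).
Var = αβ/((α+β)²(α+β+1)) = 40.9·33.2/(74.1²·75.1) = 0.003293.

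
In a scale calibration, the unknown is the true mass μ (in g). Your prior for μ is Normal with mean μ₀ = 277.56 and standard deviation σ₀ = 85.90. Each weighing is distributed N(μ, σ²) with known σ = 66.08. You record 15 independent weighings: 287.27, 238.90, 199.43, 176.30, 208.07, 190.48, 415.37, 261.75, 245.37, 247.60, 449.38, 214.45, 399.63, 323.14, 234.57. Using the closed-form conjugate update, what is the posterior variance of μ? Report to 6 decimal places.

For Normal data with known variance σ², a Normal(μ₀, σ₀²) prior on μ is conjugate. Posterior precision = 1/σ₀² + n/σ²; posterior mean is the precision-weighted average of μ₀ and x̄.
σ₀² = 85.90² = 7378.81, σ² = 66.08² = 4366.5664; σ² + n·σ₀² = 4366.5664 + 15·7378.81 = 115048.7164.
Posterior precision = 1/σ₀² + n/σ² = 1/7378.81 + 15/4366.5664 = (σ² + n·σ₀²)/(σ₀²σ²) = 115048.7164/(7378.81·4366.5664); posterior variance σₙ² = σ₀²σ²/(σ² + n·σ₀²) = 7378.81·4366.5664/115048.7164 = 280.055830.

280.055830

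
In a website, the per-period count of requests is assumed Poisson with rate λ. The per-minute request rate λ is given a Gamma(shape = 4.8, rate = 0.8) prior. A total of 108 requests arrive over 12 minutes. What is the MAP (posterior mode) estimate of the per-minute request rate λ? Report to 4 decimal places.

With a Gamma(shape α, rate β) prior, the Poisson likelihood is conjugate: the posterior is Gamma(α + ΣXᵢ, β + n).
Posterior: Gamma(α+S, β+n) = Gamma(4.8+108, 0.8+12) = Gamma(112.8, 12.8).
Mode of Gamma(α,β) for α≥1 is (α−1)/β = 111.8/12.8 = 8.7344.

8.7344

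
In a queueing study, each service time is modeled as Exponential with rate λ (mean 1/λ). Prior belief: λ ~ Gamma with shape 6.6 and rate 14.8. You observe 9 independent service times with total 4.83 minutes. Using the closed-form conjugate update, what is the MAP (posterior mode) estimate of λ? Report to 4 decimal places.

With a Gamma(shape α, rate β) prior on the exponential rate λ, the posterior after n observations with total T = Σxᵢ is Gamma(α+n, β+T).
Posterior: Gamma(6.6+9, 14.8+4.83) = Gamma(15.6, 19.63).
Mode = (α−1)/β = 0.7438.

0.7438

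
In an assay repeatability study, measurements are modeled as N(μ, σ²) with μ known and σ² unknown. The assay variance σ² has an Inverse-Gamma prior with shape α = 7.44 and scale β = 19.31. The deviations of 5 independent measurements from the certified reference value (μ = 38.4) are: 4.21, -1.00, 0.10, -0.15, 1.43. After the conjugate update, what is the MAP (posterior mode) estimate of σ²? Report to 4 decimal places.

2.7158

With known mean μ and an Inverse-Gamma(α, β) prior on σ², the Normal likelihood is conjugate: posterior is Inv-Gamma(α + n/2, β + Σ(xᵢ−μ)²/2).
Σ(xᵢ−μ)² = (4.21)² + (-1.00)² + (0.10)² + (-0.15)² + (1.43)² = 20.8015.
Posterior: Inv-Gamma(7.44 + 5/2, 19.31 + 20.8015/2) = Inv-Gamma(9.94, 29.71075).
Mode = β/(α+1) = 29.71075/10.94 = 2.7158.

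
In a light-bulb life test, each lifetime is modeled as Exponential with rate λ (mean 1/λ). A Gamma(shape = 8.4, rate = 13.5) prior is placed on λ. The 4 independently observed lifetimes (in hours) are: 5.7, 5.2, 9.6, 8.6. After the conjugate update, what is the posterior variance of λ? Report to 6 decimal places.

0.006833

With a Gamma(shape α, rate β) prior on the exponential rate λ, the posterior after n observations with total T = Σxᵢ is Gamma(α+n, β+T).
Sum of observations T = 29.1 hours; n = 4.
Posterior: Gamma(8.4+4, 13.5+29.1) = Gamma(12.4, 42.6).
Var = α/β² = 0.006833.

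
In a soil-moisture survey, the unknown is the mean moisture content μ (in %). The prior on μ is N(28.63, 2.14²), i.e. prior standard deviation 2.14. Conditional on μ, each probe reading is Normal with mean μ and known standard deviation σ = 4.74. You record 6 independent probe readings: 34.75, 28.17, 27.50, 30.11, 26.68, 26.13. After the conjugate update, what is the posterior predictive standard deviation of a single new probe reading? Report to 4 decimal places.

4.9525

For Normal data with known variance σ², a Normal(μ₀, σ₀²) prior on μ is conjugate. Posterior precision = 1/σ₀² + n/σ²; posterior mean is the precision-weighted average of μ₀ and x̄.
σ₀² = 2.14² = 4.5796, σ² = 4.74² = 22.4676; σ² + n·σ₀² = 22.4676 + 6·4.5796 = 49.9452.
Posterior precision = 1/σ₀² + n/σ² = 1/4.5796 + 6/22.4676 = (σ² + n·σ₀²)/(σ₀²σ²) = 49.9452/(4.5796·22.4676); posterior variance σₙ² = σ₀²σ²/(σ² + n·σ₀²) = 4.5796·22.4676/49.9452 = 2.060110.
Predictive variance for one new observation = σₙ² + σ² = 4.5796·22.4676/49.9452 + 22.4676 = σ²·(σ₀² + 49.9452)/49.9452 = 22.4676·54.5248/49.9452 = 24.527710; SD = √(22.4676·54.5248/49.9452) = 4.9525.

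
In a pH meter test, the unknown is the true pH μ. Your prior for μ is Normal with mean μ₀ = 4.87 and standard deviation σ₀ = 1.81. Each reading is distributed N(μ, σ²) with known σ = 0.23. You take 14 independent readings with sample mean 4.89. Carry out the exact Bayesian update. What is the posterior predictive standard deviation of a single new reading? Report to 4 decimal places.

For Normal data with known variance σ², a Normal(μ₀, σ₀²) prior on μ is conjugate. Posterior precision = 1/σ₀² + n/σ²; posterior mean is the precision-weighted average of μ₀ and x̄.
σ₀² = 1.81² = 3.2761, σ² = 0.23² = 0.0529; σ² + n·σ₀² = 0.0529 + 14·3.2761 = 45.9183.
Posterior precision = 1/σ₀² + n/σ² = 1/3.2761 + 14/0.0529 = (σ² + n·σ₀²)/(σ₀²σ²) = 45.9183/(3.2761·0.0529); posterior variance σₙ² = σ₀²σ²/(σ² + n·σ₀²) = 3.2761·0.0529/45.9183 = 0.003774.
Predictive variance for one new observation = σₙ² + σ² = 3.2761·0.0529/45.9183 + 0.0529 = σ²·(σ₀² + 45.9183)/45.9183 = 0.0529·49.1944/45.9183 = 0.056674; SD = √(0.0529·49.1944/45.9183) = 0.2381.

0.2381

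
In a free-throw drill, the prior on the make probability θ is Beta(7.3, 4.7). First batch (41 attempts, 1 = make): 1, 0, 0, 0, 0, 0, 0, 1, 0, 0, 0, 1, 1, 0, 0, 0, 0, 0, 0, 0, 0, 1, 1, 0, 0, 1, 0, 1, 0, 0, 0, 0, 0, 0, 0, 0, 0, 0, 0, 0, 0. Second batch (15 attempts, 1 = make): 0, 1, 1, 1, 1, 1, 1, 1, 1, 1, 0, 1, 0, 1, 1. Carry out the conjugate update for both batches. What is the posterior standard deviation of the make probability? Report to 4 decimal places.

The Beta prior is conjugate to a Binomial/Bernoulli likelihood; the update adds successes to α and failures to β.
After batch 1: Beta(7.3+8, 4.7+33) = Beta(15.3, 37.7).
After batch 2: Beta(15.3+12, 37.7+3) = Beta(27.3, 40.7).
Var = αβ/((α+β)²(α+β+1)) = 27.3·40.7/(68.0²·69.0) = 0.00348249; SD = √0.00348249 = 0.0590.

0.0590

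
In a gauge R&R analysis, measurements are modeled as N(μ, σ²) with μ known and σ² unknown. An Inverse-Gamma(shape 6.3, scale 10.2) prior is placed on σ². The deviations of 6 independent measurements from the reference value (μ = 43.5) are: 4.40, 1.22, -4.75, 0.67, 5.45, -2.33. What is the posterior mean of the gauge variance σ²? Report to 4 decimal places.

5.9874

With known mean μ and an Inverse-Gamma(α, β) prior on σ², the Normal likelihood is conjugate: posterior is Inv-Gamma(α + n/2, β + Σ(xᵢ−μ)²/2).
Σ(xᵢ−μ)² = (4.40)² + (1.22)² + (-4.75)² + (0.67)² + (5.45)² + (-2.33)² = 78.9912.
Posterior: Inv-Gamma(6.3 + 6/2, 10.2 + 78.9912/2) = Inv-Gamma(9.30, 49.69560).
E[σ²|data] = β/(α−1) = 49.69560/8.30 = 5.9874.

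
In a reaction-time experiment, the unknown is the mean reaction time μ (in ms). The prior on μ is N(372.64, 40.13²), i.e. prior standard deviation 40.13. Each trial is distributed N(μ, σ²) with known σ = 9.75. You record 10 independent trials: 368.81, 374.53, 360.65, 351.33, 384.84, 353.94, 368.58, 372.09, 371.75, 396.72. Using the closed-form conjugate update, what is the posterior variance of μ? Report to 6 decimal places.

For Normal data with known variance σ², a Normal(μ₀, σ₀²) prior on μ is conjugate. Posterior precision = 1/σ₀² + n/σ²; posterior mean is the precision-weighted average of μ₀ and x̄.
σ₀² = 40.13² = 1610.4169, σ² = 9.75² = 95.0625; σ² + n·σ₀² = 95.0625 + 10·1610.4169 = 16199.2315.
Posterior precision = 1/σ₀² + n/σ² = 1/1610.4169 + 10/95.0625 = (σ² + n·σ₀²)/(σ₀²σ²) = 16199.2315/(1610.4169·95.0625); posterior variance σₙ² = σ₀²σ²/(σ² + n·σ₀²) = 1610.4169·95.0625/16199.2315 = 9.450464.

9.450464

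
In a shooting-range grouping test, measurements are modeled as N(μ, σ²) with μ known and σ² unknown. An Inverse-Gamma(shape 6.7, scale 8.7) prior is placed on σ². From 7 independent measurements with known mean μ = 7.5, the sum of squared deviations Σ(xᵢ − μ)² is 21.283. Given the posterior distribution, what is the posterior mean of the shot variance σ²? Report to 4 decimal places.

2.1023

With known mean μ and an Inverse-Gamma(α, β) prior on σ², the Normal likelihood is conjugate: posterior is Inv-Gamma(α + n/2, β + Σ(xᵢ−μ)²/2).
Posterior: Inv-Gamma(6.7 + 7/2, 8.7 + 21.283/2) = Inv-Gamma(10.20, 19.3415).
E[σ²|data] = β/(α−1) = 19.3415/9.20 = 2.1023.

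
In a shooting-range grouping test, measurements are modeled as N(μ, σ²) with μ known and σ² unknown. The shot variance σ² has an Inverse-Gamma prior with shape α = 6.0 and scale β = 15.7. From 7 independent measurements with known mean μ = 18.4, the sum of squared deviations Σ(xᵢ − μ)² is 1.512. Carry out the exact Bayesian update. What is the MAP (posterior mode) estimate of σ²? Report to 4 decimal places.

1.5672

With known mean μ and an Inverse-Gamma(α, β) prior on σ², the Normal likelihood is conjugate: posterior is Inv-Gamma(α + n/2, β + Σ(xᵢ−μ)²/2).
Posterior: Inv-Gamma(6.0 + 7/2, 15.7 + 1.512/2) = Inv-Gamma(9.50, 16.4560).
Mode = β/(α+1) = 16.4560/10.50 = 1.5672.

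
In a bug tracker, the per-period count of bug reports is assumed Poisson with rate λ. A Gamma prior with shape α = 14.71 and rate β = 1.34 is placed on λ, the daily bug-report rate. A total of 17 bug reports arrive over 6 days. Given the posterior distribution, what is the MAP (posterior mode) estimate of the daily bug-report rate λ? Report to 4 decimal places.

4.1839

With a Gamma(shape α, rate β) prior, the Poisson likelihood is conjugate: the posterior is Gamma(α + ΣXᵢ, β + n).
Posterior: Gamma(α+S, β+n) = Gamma(14.71+17, 1.34+6) = Gamma(31.71, 7.34).
Mode of Gamma(α,β) for α≥1 is (α−1)/β = 30.71/7.34 = 4.1839.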